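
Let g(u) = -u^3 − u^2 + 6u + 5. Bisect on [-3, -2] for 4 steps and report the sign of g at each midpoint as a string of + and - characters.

u = -2.5 gives g = -0.625, negative; keep [-3, -2.5]
u = -2.75 gives g = 1.734375, positive; keep [-2.75, -2.5]
u = -2.625 gives g = 0.447266, positive; keep [-2.625, -2.5]
u = -2.5625 gives g = -0.115, negative; keep [-2.625, -2.5625]

-++-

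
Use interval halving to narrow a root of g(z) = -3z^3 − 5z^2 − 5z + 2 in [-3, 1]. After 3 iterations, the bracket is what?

z = -1 gives g = 5, positive; keep [-1, 1]
z = 0 gives g = 2, positive; keep [0, 1]
z = 0.5 gives g = -2.125, negative; keep [0, 0.5]

[0, 0.5]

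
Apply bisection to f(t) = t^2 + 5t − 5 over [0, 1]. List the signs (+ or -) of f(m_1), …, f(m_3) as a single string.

--+

m = 0.5, f(m) = -2.25 (−); new bracket [0.5, 1]
m = 0.75, f(m) = -0.6875 (−); new bracket [0.75, 1]
m = 0.875, f(m) = 0.140625 (+); new bracket [0.75, 0.875]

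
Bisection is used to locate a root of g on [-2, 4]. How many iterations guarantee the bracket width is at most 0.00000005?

27

Width after n steps is 6/2^n. Need 2^n ≥ 6/0.00000005 = 120000000.
2^26 = 67108864 < 120000000 ≤ 2^27 = 134217728, so n = 27.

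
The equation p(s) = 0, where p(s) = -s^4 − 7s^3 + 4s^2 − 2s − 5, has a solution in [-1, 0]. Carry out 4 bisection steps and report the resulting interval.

s = -0.5 gives p = -2.1875, negative; keep [-1, -0.5]
s = -0.75 gives p = 1.386719, positive; keep [-0.75, -0.5]
s = -0.625 gives p = -0.631104, negative; keep [-0.75, -0.625]
s = -0.6875 gives p = 0.3169, positive; keep [-0.6875, -0.625]

[-0.6875, -0.625]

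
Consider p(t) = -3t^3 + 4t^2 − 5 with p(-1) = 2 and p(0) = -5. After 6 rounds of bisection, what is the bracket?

[-0.875, -0.859375]

t = -0.5 gives p = -3.625, negative; keep [-1, -0.5]
t = -0.75 gives p = -1.484375, negative; keep [-1, -0.75]
t = -0.875 gives p = 0.072266, positive; keep [-0.875, -0.75]
t = -0.8125 gives p = -0.7502, negative; keep [-0.875, -0.8125]
t = -0.84375 gives p = -0.3503, negative; keep [-0.875, -0.84375]
t = -0.859375 gives p = -0.1419, negative; keep [-0.875, -0.859375]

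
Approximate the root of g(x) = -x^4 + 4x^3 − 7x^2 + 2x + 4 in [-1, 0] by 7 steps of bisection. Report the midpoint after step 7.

midpoint -0.5: g = 0.6875 > 0 → [-1, -0.5]
midpoint -0.75: g = -3.441406 < 0 → [-0.75, -0.5]
midpoint -0.625: g = -1.113525 < 0 → [-0.625, -0.5]
midpoint -0.5625: g = -0.1519 < 0 → [-0.5625, -0.5]
midpoint -0.53125: g = 0.2825 > 0 → [-0.5625, -0.53125]
midpoint -0.546875: g = 0.0691 > 0 → [-0.5625, -0.546875]
midpoint -0.5546875: g = -0.0404 < 0 → [-0.5546875, -0.546875]

-0.5546875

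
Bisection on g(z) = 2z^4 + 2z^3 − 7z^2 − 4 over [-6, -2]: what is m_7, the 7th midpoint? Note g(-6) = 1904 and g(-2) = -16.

-2.53125

midpoint -4: g = 268 > 0 → [-4, -2]
midpoint -3: g = 41 > 0 → [-3, -2]
midpoint -2.5: g = -0.875 < 0 → [-3, -2.5]
midpoint -2.75: g = 15.8516 > 0 → [-2.75, -2.5]
midpoint -2.625: g = 6.5513 > 0 → [-2.625, -2.5]
midpoint -2.5625: g = 2.6177 > 0 → [-2.5625, -2.5]
midpoint -2.53125: g = 0.8179 > 0 → [-2.53125, -2.5]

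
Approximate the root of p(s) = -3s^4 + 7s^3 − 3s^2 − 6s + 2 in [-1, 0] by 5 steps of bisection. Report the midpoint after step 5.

-0.78125

p(-0.5) = 3.1875 > 0, so the root lies in [-1, -0.5]
p(-0.75) = 0.910156 > 0, so the root lies in [-1, -0.75]
p(-0.875) = -1.494873 < 0, so the root lies in [-0.875, -0.75]
p(-0.8125) = -0.1675 < 0, so the root lies in [-0.8125, -0.75]
p(-0.78125) = 0.401 > 0, so the root lies in [-0.8125, -0.78125]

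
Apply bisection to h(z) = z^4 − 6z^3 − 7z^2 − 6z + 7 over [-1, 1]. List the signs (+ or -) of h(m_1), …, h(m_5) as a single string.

++--+

z = 0 gives h = 7, positive; keep [0, 1]
z = 0.5 gives h = 1.5625, positive; keep [0.5, 1]
z = 0.75 gives h = -3.652344, negative; keep [0.5, 0.75]
z = 0.625 gives h = -0.7966, negative; keep [0.5, 0.625]
z = 0.5625 gives h = 0.4424, positive; keep [0.5625, 0.625]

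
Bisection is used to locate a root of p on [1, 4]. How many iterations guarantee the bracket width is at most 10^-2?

9

Width after n steps is 3/2^n. Need 2^n ≥ 3/10^-2 = 300.
2^8 = 256 < 300 ≤ 2^9 = 512, so n = 9.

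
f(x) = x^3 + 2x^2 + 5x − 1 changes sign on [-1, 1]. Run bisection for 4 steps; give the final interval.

[0.125, 0.25]

m = 0, f(m) = -1 (−); new bracket [0, 1]
m = 0.5, f(m) = 2.125 (+); new bracket [0, 0.5]
m = 0.25, f(m) = 0.390625 (+); new bracket [0, 0.25]
m = 0.125, f(m) = -0.3418 (−); new bracket [0.125, 0.25]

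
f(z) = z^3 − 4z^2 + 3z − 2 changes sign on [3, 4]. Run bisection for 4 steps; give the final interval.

[3.25, 3.3125]

midpoint 3.5: f = 2.375 > 0 → [3, 3.5]
midpoint 3.25: f = -0.171875 < 0 → [3.25, 3.5]
midpoint 3.375: f = 1.005859 > 0 → [3.25, 3.375]
midpoint 3.3125: f = 0.3938 > 0 → [3.25, 3.3125]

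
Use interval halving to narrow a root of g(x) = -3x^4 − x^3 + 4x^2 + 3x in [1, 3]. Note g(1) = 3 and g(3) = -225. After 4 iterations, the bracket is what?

[1.25, 1.375]

midpoint 2: g = -34 < 0 → [1, 2]
midpoint 1.5: g = -5.0625 < 0 → [1, 1.5]
midpoint 1.25: g = 0.722656 > 0 → [1.25, 1.5]
midpoint 1.375: g = -1.6355 < 0 → [1.25, 1.375]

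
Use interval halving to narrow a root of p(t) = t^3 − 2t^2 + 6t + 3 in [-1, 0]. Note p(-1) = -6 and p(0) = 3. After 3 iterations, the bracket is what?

midpoint -0.5: p = -0.625 < 0 → [-0.5, 0]
midpoint -0.25: p = 1.359375 > 0 → [-0.5, -0.25]
midpoint -0.375: p = 0.416016 > 0 → [-0.5, -0.375]

[-0.5, -0.375]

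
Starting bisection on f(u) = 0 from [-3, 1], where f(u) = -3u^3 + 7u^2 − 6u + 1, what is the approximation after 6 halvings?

0.1875

f(-1) = 17 > 0, so the root lies in [-1, 1]
f(0) = 1 > 0, so the root lies in [0, 1]
f(0.5) = -0.625 < 0, so the root lies in [0, 0.5]
f(0.25) = -0.1094 < 0, so the root lies in [0, 0.25]
f(0.125) = 0.3535 > 0, so the root lies in [0.125, 0.25]
f(0.1875) = 0.1013 > 0, so the root lies in [0.1875, 0.25]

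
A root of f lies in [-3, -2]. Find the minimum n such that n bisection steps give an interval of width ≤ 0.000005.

Width after n steps is 1/2^n. Need 2^n ≥ 1/0.000005 = 200000.
2^17 = 131072 < 200000 ≤ 2^18 = 262144, so n = 18.

18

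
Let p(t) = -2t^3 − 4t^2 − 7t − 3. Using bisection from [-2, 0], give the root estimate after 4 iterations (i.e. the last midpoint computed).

-0.625

m = -1, p(m) = 2 (+); new bracket [-1, 0]
m = -0.5, p(m) = -0.25 (−); new bracket [-1, -0.5]
m = -0.75, p(m) = 0.84375 (+); new bracket [-0.75, -0.5]
m = -0.625, p(m) = 0.3008 (+); new bracket [-0.625, -0.5]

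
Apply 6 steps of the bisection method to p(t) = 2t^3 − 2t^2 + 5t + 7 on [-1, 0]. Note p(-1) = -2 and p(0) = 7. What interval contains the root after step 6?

[-0.859375, -0.84375]

p(-0.5) = 3.75 > 0, so the root lies in [-1, -0.5]
p(-0.75) = 1.28125 > 0, so the root lies in [-1, -0.75]
p(-0.875) = -0.246094 < 0, so the root lies in [-0.875, -0.75]
p(-0.8125) = 0.5444 > 0, so the root lies in [-0.875, -0.8125]
p(-0.84375) = 0.1561 > 0, so the root lies in [-0.875, -0.84375]
p(-0.859375) = -0.0433 < 0, so the root lies in [-0.859375, -0.84375]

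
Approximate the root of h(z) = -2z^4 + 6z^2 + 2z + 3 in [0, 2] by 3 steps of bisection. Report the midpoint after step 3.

midpoint 1: h = 9 > 0 → [1, 2]
midpoint 1.5: h = 9.375 > 0 → [1.5, 2]
midpoint 1.75: h = 6.117188 > 0 → [1.75, 2]

1.75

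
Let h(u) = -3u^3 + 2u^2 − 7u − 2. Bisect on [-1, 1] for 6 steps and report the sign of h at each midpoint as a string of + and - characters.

-+-+++

m = 0, h(m) = -2 (−); new bracket [-1, 0]
m = -0.5, h(m) = 2.375 (+); new bracket [-0.5, 0]
m = -0.25, h(m) = -0.078125 (−); new bracket [-0.5, -0.25]
m = -0.375, h(m) = 1.0645 (+); new bracket [-0.375, -0.25]
m = -0.3125, h(m) = 0.4744 (+); new bracket [-0.3125, -0.25]
m = -0.28125, h(m) = 0.1937 (+); new bracket [-0.28125, -0.25]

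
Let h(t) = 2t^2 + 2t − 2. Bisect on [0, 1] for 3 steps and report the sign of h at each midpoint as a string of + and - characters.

-++

midpoint 0.5: h = -0.5 < 0 → [0.5, 1]
midpoint 0.75: h = 0.625 > 0 → [0.5, 0.75]
midpoint 0.625: h = 0.03125 > 0 → [0.5, 0.625]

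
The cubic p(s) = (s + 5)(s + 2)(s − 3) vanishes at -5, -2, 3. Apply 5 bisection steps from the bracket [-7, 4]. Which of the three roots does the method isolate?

s = -1.5 gives p = -7.875, negative; keep [-1.5, 4]
s = 1.25 gives p = -35.546875, negative; keep [1.25, 4]
s = 2.625 gives p = -13.224609, negative; keep [2.625, 4]
s = 3.3125 gives p = 13.8, positive; keep [2.625, 3.3125]
s = 2.96875 gives p = -1.2373, negative; keep [2.96875, 3.3125]

3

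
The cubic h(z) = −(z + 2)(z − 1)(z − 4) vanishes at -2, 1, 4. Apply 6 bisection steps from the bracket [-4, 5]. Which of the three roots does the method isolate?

z = 0.5 gives h = -4.375, negative; keep [-4, 0.5]
z = -1.75 gives h = -3.953125, negative; keep [-4, -1.75]
z = -2.875 gives h = 23.310547, positive; keep [-2.875, -1.75]
z = -2.3125 gives h = 6.5344, positive; keep [-2.3125, -1.75]
z = -2.03125 gives h = 0.5713, positive; keep [-2.03125, -1.75]
z = -1.890625 gives h = -1.8624, negative; keep [-2.03125, -1.890625]

-2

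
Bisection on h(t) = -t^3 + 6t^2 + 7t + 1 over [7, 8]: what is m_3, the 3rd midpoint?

7.125

midpoint 7.5: h = -30.875 < 0 → [7, 7.5]
midpoint 7.25: h = -13.953125 < 0 → [7, 7.25]
midpoint 7.125: h = -6.236328 < 0 → [7, 7.125]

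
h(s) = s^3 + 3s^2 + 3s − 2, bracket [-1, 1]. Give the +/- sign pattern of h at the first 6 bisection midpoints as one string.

h(0) = -2 < 0, so the root lies in [0, 1]
h(0.5) = 0.375 > 0, so the root lies in [0, 0.5]
h(0.25) = -1.046875 < 0, so the root lies in [0.25, 0.5]
h(0.375) = -0.4004 < 0, so the root lies in [0.375, 0.5]
h(0.4375) = -0.0295 < 0, so the root lies in [0.4375, 0.5]
h(0.46875) = 0.1684 > 0, so the root lies in [0.4375, 0.46875]

-+---+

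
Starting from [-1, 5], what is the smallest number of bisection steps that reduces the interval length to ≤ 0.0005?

14

Width after n steps is 6/2^n. Need 2^n ≥ 6/0.0005 = 12000.
2^13 = 8192 < 12000 ≤ 2^14 = 16384, so n = 14.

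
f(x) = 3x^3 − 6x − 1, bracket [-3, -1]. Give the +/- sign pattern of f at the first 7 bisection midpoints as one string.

m = -2, f(m) = -13 (−); new bracket [-2, -1]
m = -1.5, f(m) = -2.125 (−); new bracket [-1.5, -1]
m = -1.25, f(m) = 0.640625 (+); new bracket [-1.5, -1.25]
m = -1.375, f(m) = -0.5488 (−); new bracket [-1.375, -1.25]
m = -1.3125, f(m) = 0.092 (+); new bracket [-1.375, -1.3125]
m = -1.34375, f(m) = -0.2166 (−); new bracket [-1.34375, -1.3125]
m = -1.328125, f(m) = -0.0594 (−); new bracket [-1.328125, -1.3125]

--+-+--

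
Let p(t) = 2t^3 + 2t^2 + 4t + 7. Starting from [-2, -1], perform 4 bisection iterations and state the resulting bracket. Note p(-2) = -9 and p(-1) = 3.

[-1.4375, -1.375]

t = -1.5 gives p = -1.25, negative; keep [-1.5, -1]
t = -1.25 gives p = 1.21875, positive; keep [-1.5, -1.25]
t = -1.375 gives p = 0.082031, positive; keep [-1.5, -1.375]
t = -1.4375 gives p = -0.5581, negative; keep [-1.4375, -1.375]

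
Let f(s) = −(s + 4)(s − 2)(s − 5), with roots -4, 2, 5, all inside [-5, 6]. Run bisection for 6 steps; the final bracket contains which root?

m = 0.5, f(m) = -30.375 (−); new bracket [-5, 0.5]
m = -2.25, f(m) = -53.921875 (−); new bracket [-5, -2.25]
m = -3.625, f(m) = -18.193359 (−); new bracket [-5, -3.625]
m = -4.3125, f(m) = 18.3704 (+); new bracket [-4.3125, -3.625]
m = -3.96875, f(m) = -1.6729 (−); new bracket [-4.3125, -3.96875]
m = -4.140625, f(m) = 7.8932 (+); new bracket [-4.140625, -3.96875]

-4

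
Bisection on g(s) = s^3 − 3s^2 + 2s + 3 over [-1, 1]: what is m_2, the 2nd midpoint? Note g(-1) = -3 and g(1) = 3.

-0.5

g(0) = 3 > 0, so the root lies in [-1, 0]
g(-0.5) = 1.125 > 0, so the root lies in [-1, -0.5]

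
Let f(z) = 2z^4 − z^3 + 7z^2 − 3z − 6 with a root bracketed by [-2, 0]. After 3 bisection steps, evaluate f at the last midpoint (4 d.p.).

midpoint -1: f = 7 > 0 → [-1, 0]
midpoint -0.5: f = -2.5 < 0 → [-1, -0.5]
midpoint -0.75: f = 1.242188 > 0 → [-0.75, -0.5]

1.2422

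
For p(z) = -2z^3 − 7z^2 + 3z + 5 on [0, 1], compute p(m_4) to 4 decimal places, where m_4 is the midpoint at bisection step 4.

0.0122

midpoint 0.5: p = 4.5 > 0 → [0.5, 1]
midpoint 0.75: p = 2.46875 > 0 → [0.75, 1]
midpoint 0.875: p = 0.925781 > 0 → [0.875, 1]
midpoint 0.9375: p = 0.0122 > 0 → [0.9375, 1]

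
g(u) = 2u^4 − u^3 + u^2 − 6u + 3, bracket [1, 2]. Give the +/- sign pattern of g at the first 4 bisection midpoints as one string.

+-++

midpoint 1.5: g = 3 > 0 → [1, 1.5]
midpoint 1.25: g = -0.007812 < 0 → [1.25, 1.5]
midpoint 1.375: g = 1.189941 > 0 → [1.25, 1.375]
midpoint 1.3125: g = 0.5218 > 0 → [1.25, 1.3125]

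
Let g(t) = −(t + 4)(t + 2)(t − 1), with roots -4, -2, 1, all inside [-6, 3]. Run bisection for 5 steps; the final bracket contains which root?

1

m = -1.5, g(m) = 3.125 (+); new bracket [-1.5, 3]
m = 0.75, g(m) = 3.265625 (+); new bracket [0.75, 3]
m = 1.875, g(m) = -19.919922 (−); new bracket [0.75, 1.875]
m = 1.3125, g(m) = -5.4993 (−); new bracket [0.75, 1.3125]
m = 1.03125, g(m) = -0.4766 (−); new bracket [0.75, 1.03125]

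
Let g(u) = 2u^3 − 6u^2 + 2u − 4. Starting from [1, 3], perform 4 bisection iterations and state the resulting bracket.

m = 2, g(m) = -8 (−); new bracket [2, 3]
m = 2.5, g(m) = -5.25 (−); new bracket [2.5, 3]
m = 2.75, g(m) = -2.28125 (−); new bracket [2.75, 3]
m = 2.875, g(m) = -0.3164 (−); new bracket [2.875, 3]

[2.875, 3]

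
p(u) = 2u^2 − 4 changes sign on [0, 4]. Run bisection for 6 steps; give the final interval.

m = 2, p(m) = 4 (+); new bracket [0, 2]
m = 1, p(m) = -2 (−); new bracket [1, 2]
m = 1.5, p(m) = 0.5 (+); new bracket [1, 1.5]
m = 1.25, p(m) = -0.875 (−); new bracket [1.25, 1.5]
m = 1.375, p(m) = -0.2188 (−); new bracket [1.375, 1.5]
m = 1.4375, p(m) = 0.1328 (+); new bracket [1.375, 1.4375]

[1.375, 1.4375]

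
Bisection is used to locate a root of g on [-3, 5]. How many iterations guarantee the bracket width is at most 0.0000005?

24

Width after n steps is 8/2^n. Need 2^n ≥ 8/0.0000005 = 16000000.
2^23 = 8388608 < 16000000 ≤ 2^24 = 16777216, so n = 24.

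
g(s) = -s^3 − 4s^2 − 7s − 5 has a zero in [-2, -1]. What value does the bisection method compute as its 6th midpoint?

m = -1.5, g(m) = -0.125 (−); new bracket [-2, -1.5]
m = -1.75, g(m) = 0.359375 (+); new bracket [-1.75, -1.5]
m = -1.625, g(m) = 0.103516 (+); new bracket [-1.625, -1.5]
m = -1.5625, g(m) = -0.0134 (−); new bracket [-1.625, -1.5625]
m = -1.59375, g(m) = 0.0443 (+); new bracket [-1.59375, -1.5625]
m = -1.578125, g(m) = 0.0152 (+); new bracket [-1.578125, -1.5625]

-1.578125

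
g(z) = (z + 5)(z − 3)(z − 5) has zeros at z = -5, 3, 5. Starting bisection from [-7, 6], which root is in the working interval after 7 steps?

g(-0.5) = 86.625 > 0, so the root lies in [-7, -0.5]
g(-3.75) = 73.828125 > 0, so the root lies in [-7, -3.75]
g(-5.375) = -32.583984 < 0, so the root lies in [-5.375, -3.75]
g(-4.5625) = 31.6384 > 0, so the root lies in [-5.375, -4.5625]
g(-4.96875) = 2.4825 > 0, so the root lies in [-5.375, -4.96875]
g(-5.171875) = -14.2868 < 0, so the root lies in [-5.171875, -4.96875]
g(-5.0703125) = -5.7143 < 0, so the root lies in [-5.0703125, -4.96875]

-5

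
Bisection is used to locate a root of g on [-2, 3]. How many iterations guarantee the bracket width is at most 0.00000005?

27

Width after n steps is 5/2^n. Need 2^n ≥ 5/0.00000005 = 100000000.
2^26 = 67108864 < 100000000 ≤ 2^27 = 134217728, so n = 27.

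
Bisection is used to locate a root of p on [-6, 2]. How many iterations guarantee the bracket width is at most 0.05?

Width after n steps is 8/2^n. Need 2^n ≥ 8/0.05 = 160.
2^7 = 128 < 160 ≤ 2^8 = 256, so n = 8.

8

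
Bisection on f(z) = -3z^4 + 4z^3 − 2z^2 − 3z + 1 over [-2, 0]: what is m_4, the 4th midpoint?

midpoint -1: f = -5 < 0 → [-1, 0]
midpoint -0.5: f = 1.3125 > 0 → [-1, -0.5]
midpoint -0.75: f = -0.511719 < 0 → [-0.75, -0.5]
midpoint -0.625: f = 0.6594 > 0 → [-0.75, -0.625]

-0.625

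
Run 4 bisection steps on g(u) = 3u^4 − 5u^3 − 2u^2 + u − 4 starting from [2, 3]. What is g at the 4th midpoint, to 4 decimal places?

g(2.5) = 25.0625 > 0, so the root lies in [2, 2.5]
g(2.25) = 8.058594 > 0, so the root lies in [2, 2.25]
g(2.125) = 2.287842 > 0, so the root lies in [2, 2.125]
g(2.0625) = -0.0266 < 0, so the root lies in [2.0625, 2.125]

-0.0266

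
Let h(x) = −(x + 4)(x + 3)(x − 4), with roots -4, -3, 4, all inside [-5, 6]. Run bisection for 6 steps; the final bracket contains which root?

h(0.5) = 55.125 > 0, so the root lies in [0.5, 6]
h(3.25) = 33.984375 > 0, so the root lies in [3.25, 6]
h(4.625) = -41.103516 < 0, so the root lies in [3.25, 4.625]
h(3.9375) = 3.4417 > 0, so the root lies in [3.9375, 4.625]
h(4.28125) = -16.9588 < 0, so the root lies in [3.9375, 4.28125]
h(4.109375) = -6.3058 < 0, so the root lies in [3.9375, 4.109375]

4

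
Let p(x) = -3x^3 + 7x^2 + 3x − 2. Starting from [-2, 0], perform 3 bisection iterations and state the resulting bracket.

[-0.75, -0.5]

midpoint -1: p = 5 > 0 → [-1, 0]
midpoint -0.5: p = -1.375 < 0 → [-1, -0.5]
midpoint -0.75: p = 0.953125 > 0 → [-0.75, -0.5]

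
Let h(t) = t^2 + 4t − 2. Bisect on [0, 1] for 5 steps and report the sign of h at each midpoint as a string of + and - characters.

+---+

midpoint 0.5: h = 0.25 > 0 → [0, 0.5]
midpoint 0.25: h = -0.9375 < 0 → [0.25, 0.5]
midpoint 0.375: h = -0.359375 < 0 → [0.375, 0.5]
midpoint 0.4375: h = -0.0586 < 0 → [0.4375, 0.5]
midpoint 0.46875: h = 0.0947 > 0 → [0.4375, 0.46875]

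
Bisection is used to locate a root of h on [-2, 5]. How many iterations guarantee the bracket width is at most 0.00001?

20

Width after n steps is 7/2^n. Need 2^n ≥ 7/0.00001 = 700000.
2^19 = 524288 < 700000 ≤ 2^20 = 1048576, so n = 20.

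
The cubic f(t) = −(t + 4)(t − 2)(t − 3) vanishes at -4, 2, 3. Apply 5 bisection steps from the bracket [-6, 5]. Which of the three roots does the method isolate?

f(-0.5) = -30.625 < 0, so the root lies in [-6, -0.5]
f(-3.25) = -24.609375 < 0, so the root lies in [-6, -3.25]
f(-4.625) = 31.572266 > 0, so the root lies in [-4.625, -3.25]
f(-3.9375) = -2.5745 < 0, so the root lies in [-4.625, -3.9375]
f(-4.28125) = 12.8631 > 0, so the root lies in [-4.28125, -3.9375]

-4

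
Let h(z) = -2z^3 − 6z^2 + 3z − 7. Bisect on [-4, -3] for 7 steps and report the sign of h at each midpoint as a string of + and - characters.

h(-3.5) = -5.25 < 0, so the root lies in [-4, -3.5]
h(-3.75) = 2.84375 > 0, so the root lies in [-3.75, -3.5]
h(-3.625) = -1.449219 < 0, so the root lies in [-3.75, -3.625]
h(-3.6875) = 0.6343 > 0, so the root lies in [-3.6875, -3.625]
h(-3.65625) = -0.423 < 0, so the root lies in [-3.6875, -3.65625]
h(-3.671875) = 0.1017 > 0, so the root lies in [-3.671875, -3.65625]
h(-3.6640625) = -0.1616 < 0, so the root lies in [-3.671875, -3.6640625]

-+-+-+-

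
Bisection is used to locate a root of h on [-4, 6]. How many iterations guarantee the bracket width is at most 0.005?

11

Width after n steps is 10/2^n. Need 2^n ≥ 10/0.005 = 2000.
2^10 = 1024 < 2000 ≤ 2^11 = 2048, so n = 11.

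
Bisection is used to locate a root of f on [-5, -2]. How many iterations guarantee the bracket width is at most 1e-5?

Width after n steps is 3/2^n. Need 2^n ≥ 3/1e-5 = 300000.
2^18 = 262144 < 300000 ≤ 2^19 = 524288, so n = 19.

19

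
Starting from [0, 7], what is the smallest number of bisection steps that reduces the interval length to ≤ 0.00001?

20

Width after n steps is 7/2^n. Need 2^n ≥ 7/0.00001 = 700000.
2^19 = 524288 < 700000 ≤ 2^20 = 1048576, so n = 20.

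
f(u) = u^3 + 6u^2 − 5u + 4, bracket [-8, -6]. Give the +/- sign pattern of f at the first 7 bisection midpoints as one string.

m = -7, f(m) = -10 (−); new bracket [-7, -6]
m = -6.5, f(m) = 15.375 (+); new bracket [-7, -6.5]
m = -6.75, f(m) = 3.578125 (+); new bracket [-7, -6.75]
m = -6.875, f(m) = -2.9824 (−); new bracket [-6.875, -6.75]
m = -6.8125, f(m) = 0.3542 (+); new bracket [-6.875, -6.8125]
m = -6.84375, f(m) = -1.2999 (−); new bracket [-6.84375, -6.8125]
m = -6.828125, f(m) = -0.4693 (−); new bracket [-6.828125, -6.8125]

-++-+--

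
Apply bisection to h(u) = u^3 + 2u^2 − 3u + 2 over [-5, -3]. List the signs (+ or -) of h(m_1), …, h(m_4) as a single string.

---+

u = -4 gives h = -18, negative; keep [-4, -3]
u = -3.5 gives h = -5.875, negative; keep [-3.5, -3]
u = -3.25 gives h = -1.453125, negative; keep [-3.25, -3]
u = -3.125 gives h = 0.3887, positive; keep [-3.25, -3.125]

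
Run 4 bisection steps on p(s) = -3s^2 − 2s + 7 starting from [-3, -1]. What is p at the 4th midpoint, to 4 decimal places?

s = -2 gives p = -1, negative; keep [-2, -1]
s = -1.5 gives p = 3.25, positive; keep [-2, -1.5]
s = -1.75 gives p = 1.3125, positive; keep [-2, -1.75]
s = -1.875 gives p = 0.2031, positive; keep [-2, -1.875]

0.2031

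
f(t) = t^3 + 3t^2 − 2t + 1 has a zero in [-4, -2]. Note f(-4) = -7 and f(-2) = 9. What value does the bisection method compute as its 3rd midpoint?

f(-3) = 7 > 0, so the root lies in [-4, -3]
f(-3.5) = 1.875 > 0, so the root lies in [-4, -3.5]
f(-3.75) = -2.046875 < 0, so the root lies in [-3.75, -3.5]

-3.75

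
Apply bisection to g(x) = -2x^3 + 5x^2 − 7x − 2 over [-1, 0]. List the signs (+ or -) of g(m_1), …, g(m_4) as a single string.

g(-0.5) = 3 > 0, so the root lies in [-0.5, 0]
g(-0.25) = 0.09375 > 0, so the root lies in [-0.25, 0]
g(-0.125) = -1.042969 < 0, so the root lies in [-0.25, -0.125]
g(-0.1875) = -0.4985 < 0, so the root lies in [-0.25, -0.1875]

++--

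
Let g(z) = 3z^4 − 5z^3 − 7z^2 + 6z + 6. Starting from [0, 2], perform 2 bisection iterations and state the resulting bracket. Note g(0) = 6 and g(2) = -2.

m = 1, g(m) = 3 (+); new bracket [1, 2]
m = 1.5, g(m) = -2.4375 (−); new bracket [1, 1.5]

[1, 1.5]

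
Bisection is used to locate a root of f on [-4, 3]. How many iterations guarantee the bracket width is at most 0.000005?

Width after n steps is 7/2^n. Need 2^n ≥ 7/0.000005 = 1400000.
2^20 = 1048576 < 1400000 ≤ 2^21 = 2097152, so n = 21.

21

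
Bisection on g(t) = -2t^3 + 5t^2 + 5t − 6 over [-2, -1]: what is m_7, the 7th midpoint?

g(-1.5) = 4.5 > 0, so the root lies in [-1.5, -1]
g(-1.25) = -0.53125 < 0, so the root lies in [-1.5, -1.25]
g(-1.375) = 1.777344 > 0, so the root lies in [-1.375, -1.25]
g(-1.3125) = 0.5728 > 0, so the root lies in [-1.3125, -1.25]
g(-1.28125) = 0.0084 > 0, so the root lies in [-1.28125, -1.25]
g(-1.265625) = -0.2645 < 0, so the root lies in [-1.28125, -1.265625]
g(-1.2734375) = -0.1288 < 0, so the root lies in [-1.28125, -1.2734375]

-1.2734375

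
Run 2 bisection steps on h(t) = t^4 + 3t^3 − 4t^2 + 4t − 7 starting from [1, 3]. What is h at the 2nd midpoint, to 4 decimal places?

5.1875

midpoint 2: h = 25 > 0 → [1, 2]
midpoint 1.5: h = 5.1875 > 0 → [1, 1.5]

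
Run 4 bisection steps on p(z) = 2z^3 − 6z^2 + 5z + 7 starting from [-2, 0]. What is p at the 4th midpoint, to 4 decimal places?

1.0430

midpoint -1: p = -6 < 0 → [-1, 0]
midpoint -0.5: p = 2.75 > 0 → [-1, -0.5]
midpoint -0.75: p = -0.96875 < 0 → [-0.75, -0.5]
midpoint -0.625: p = 1.043 > 0 → [-0.75, -0.625]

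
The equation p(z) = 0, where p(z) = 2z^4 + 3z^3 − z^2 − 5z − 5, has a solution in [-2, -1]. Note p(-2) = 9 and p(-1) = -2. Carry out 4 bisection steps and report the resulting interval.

[-1.5, -1.4375]

z = -1.5 gives p = 0.25, positive; keep [-1.5, -1]
z = -1.25 gives p = -1.289062, negative; keep [-1.5, -1.25]
z = -1.375 gives p = -0.665527, negative; keep [-1.5, -1.375]
z = -1.4375 gives p = -0.2502, negative; keep [-1.5, -1.4375]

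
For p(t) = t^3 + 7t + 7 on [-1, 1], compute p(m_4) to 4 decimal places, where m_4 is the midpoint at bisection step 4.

t = 0 gives p = 7, positive; keep [-1, 0]
t = -0.5 gives p = 3.375, positive; keep [-1, -0.5]
t = -0.75 gives p = 1.328125, positive; keep [-1, -0.75]
t = -0.875 gives p = 0.2051, positive; keep [-1, -0.875]

0.2051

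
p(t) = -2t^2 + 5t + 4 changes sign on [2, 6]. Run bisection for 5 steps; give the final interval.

[3.125, 3.25]

t = 4 gives p = -8, negative; keep [2, 4]
t = 3 gives p = 1, positive; keep [3, 4]
t = 3.5 gives p = -3, negative; keep [3, 3.5]
t = 3.25 gives p = -0.875, negative; keep [3, 3.25]
t = 3.125 gives p = 0.0938, positive; keep [3.125, 3.25]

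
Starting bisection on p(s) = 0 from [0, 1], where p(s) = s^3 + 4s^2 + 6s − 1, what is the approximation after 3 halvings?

0.125

m = 0.5, p(m) = 3.125 (+); new bracket [0, 0.5]
m = 0.25, p(m) = 0.765625 (+); new bracket [0, 0.25]
m = 0.125, p(m) = -0.185547 (−); new bracket [0.125, 0.25]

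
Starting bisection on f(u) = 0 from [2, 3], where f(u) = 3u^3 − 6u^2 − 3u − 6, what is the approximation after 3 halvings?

m = 2.5, f(m) = -4.125 (−); new bracket [2.5, 3]
m = 2.75, f(m) = 2.765625 (+); new bracket [2.5, 2.75]
m = 2.625, f(m) = -0.955078 (−); new bracket [2.625, 2.75]

2.625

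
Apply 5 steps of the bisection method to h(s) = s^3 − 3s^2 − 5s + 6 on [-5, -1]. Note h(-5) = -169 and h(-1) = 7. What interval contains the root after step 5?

midpoint -3: h = -33 < 0 → [-3, -1]
midpoint -2: h = -4 < 0 → [-2, -1]
midpoint -1.5: h = 3.375 > 0 → [-2, -1.5]
midpoint -1.75: h = 0.2031 > 0 → [-2, -1.75]
midpoint -1.875: h = -1.7637 < 0 → [-1.875, -1.75]

[-1.875, -1.75]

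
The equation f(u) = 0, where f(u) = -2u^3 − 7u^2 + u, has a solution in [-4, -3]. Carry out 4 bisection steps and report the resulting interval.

u = -3.5 gives f = -3.5, negative; keep [-4, -3.5]
u = -3.75 gives f = 3.28125, positive; keep [-3.75, -3.5]
u = -3.625 gives f = -0.339844, negative; keep [-3.75, -3.625]
u = -3.6875 gives f = 1.4116, positive; keep [-3.6875, -3.625]

[-3.6875, -3.625]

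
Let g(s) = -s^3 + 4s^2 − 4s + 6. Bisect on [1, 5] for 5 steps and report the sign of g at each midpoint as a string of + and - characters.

+--+-

m = 3, g(m) = 3 (+); new bracket [3, 5]
m = 4, g(m) = -10 (−); new bracket [3, 4]
m = 3.5, g(m) = -1.875 (−); new bracket [3, 3.5]
m = 3.25, g(m) = 0.9219 (+); new bracket [3.25, 3.5]
m = 3.375, g(m) = -0.3809 (−); new bracket [3.25, 3.375]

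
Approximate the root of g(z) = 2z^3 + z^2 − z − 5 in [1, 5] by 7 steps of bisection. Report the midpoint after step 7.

1.34375

z = 3 gives g = 55, positive; keep [1, 3]
z = 2 gives g = 13, positive; keep [1, 2]
z = 1.5 gives g = 2.5, positive; keep [1, 1.5]
z = 1.25 gives g = -0.7812, negative; keep [1.25, 1.5]
z = 1.375 gives g = 0.7148, positive; keep [1.25, 1.375]
z = 1.3125 gives g = -0.0679, negative; keep [1.3125, 1.375]
z = 1.34375 gives g = 0.3146, positive; keep [1.3125, 1.34375]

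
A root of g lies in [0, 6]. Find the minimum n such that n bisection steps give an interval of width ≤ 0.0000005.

24

Width after n steps is 6/2^n. Need 2^n ≥ 6/0.0000005 = 12000000.
2^23 = 8388608 < 12000000 ≤ 2^24 = 16777216, so n = 24.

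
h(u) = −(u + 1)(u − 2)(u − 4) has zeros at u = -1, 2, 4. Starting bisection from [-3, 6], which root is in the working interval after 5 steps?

h(1.5) = -3.125 < 0, so the root lies in [-3, 1.5]
h(-0.75) = -3.265625 < 0, so the root lies in [-3, -0.75]
h(-1.875) = 19.919922 > 0, so the root lies in [-1.875, -0.75]
h(-1.3125) = 5.4993 > 0, so the root lies in [-1.3125, -0.75]
h(-1.03125) = 0.4766 > 0, so the root lies in [-1.03125, -0.75]

-1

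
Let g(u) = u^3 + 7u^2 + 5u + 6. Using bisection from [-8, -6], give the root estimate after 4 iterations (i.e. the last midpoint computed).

-6.375

u = -7 gives g = -29, negative; keep [-7, -6]
u = -6.5 gives g = -5.375, negative; keep [-6.5, -6]
u = -6.25 gives g = 4.046875, positive; keep [-6.5, -6.25]
u = -6.375 gives g = -0.4746, negative; keep [-6.375, -6.25]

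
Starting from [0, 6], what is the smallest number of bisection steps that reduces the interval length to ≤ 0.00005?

17

Width after n steps is 6/2^n. Need 2^n ≥ 6/0.00005 = 120000.
2^16 = 65536 < 120000 ≤ 2^17 = 131072, so n = 17.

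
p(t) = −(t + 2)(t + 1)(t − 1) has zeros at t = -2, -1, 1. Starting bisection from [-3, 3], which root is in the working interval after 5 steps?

1

t = 0 gives p = 2, positive; keep [0, 3]
t = 1.5 gives p = -4.375, negative; keep [0, 1.5]
t = 0.75 gives p = 1.203125, positive; keep [0.75, 1.5]
t = 1.125 gives p = -0.8301, negative; keep [0.75, 1.125]
t = 0.9375 gives p = 0.3557, positive; keep [0.9375, 1.125]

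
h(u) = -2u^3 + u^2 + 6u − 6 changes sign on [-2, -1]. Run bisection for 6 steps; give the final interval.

m = -1.5, h(m) = -6 (−); new bracket [-2, -1.5]
m = -1.75, h(m) = -2.71875 (−); new bracket [-2, -1.75]
m = -1.875, h(m) = -0.550781 (−); new bracket [-2, -1.875]
m = -1.9375, h(m) = 0.6753 (+); new bracket [-1.9375, -1.875]
m = -1.90625, h(m) = 0.0501 (+); new bracket [-1.90625, -1.875]
m = -1.890625, h(m) = -0.2533 (−); new bracket [-1.90625, -1.890625]

[-1.90625, -1.890625]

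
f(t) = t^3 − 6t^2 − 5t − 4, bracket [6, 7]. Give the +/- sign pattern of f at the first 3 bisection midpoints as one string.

--+

t = 6.5 gives f = -15.375, negative; keep [6.5, 7]
t = 6.75 gives f = -3.578125, negative; keep [6.75, 7]
t = 6.875 gives f = 2.982422, positive; keep [6.75, 6.875]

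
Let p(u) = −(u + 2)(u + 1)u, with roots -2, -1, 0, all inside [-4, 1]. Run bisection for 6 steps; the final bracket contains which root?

-2

u = -1.5 gives p = -0.375, negative; keep [-4, -1.5]
u = -2.75 gives p = 3.609375, positive; keep [-2.75, -1.5]
u = -2.125 gives p = 0.298828, positive; keep [-2.125, -1.5]
u = -1.8125 gives p = -0.2761, negative; keep [-2.125, -1.8125]
u = -1.96875 gives p = -0.0596, negative; keep [-2.125, -1.96875]
u = -2.046875 gives p = 0.1004, positive; keep [-2.046875, -1.96875]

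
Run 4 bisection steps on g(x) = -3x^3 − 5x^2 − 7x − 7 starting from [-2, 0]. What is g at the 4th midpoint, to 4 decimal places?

0.9707

x = -1 gives g = -2, negative; keep [-2, -1]
x = -1.5 gives g = 2.375, positive; keep [-1.5, -1]
x = -1.25 gives g = -0.203125, negative; keep [-1.5, -1.25]
x = -1.375 gives g = 0.9707, positive; keep [-1.375, -1.25]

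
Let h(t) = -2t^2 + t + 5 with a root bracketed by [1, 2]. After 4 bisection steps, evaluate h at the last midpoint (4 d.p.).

0.2422

h(1.5) = 2 > 0, so the root lies in [1.5, 2]
h(1.75) = 0.625 > 0, so the root lies in [1.75, 2]
h(1.875) = -0.15625 < 0, so the root lies in [1.75, 1.875]
h(1.8125) = 0.2422 > 0, so the root lies in [1.8125, 1.875]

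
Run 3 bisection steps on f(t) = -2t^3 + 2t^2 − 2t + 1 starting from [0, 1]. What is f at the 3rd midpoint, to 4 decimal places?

0.0430

t = 0.5 gives f = 0.25, positive; keep [0.5, 1]
t = 0.75 gives f = -0.21875, negative; keep [0.5, 0.75]
t = 0.625 gives f = 0.042969, positive; keep [0.625, 0.75]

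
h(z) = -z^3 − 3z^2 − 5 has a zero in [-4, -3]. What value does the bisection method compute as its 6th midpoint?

midpoint -3.5: h = 1.125 > 0 → [-3.5, -3]
midpoint -3.25: h = -2.359375 < 0 → [-3.5, -3.25]
midpoint -3.375: h = -0.728516 < 0 → [-3.5, -3.375]
midpoint -3.4375: h = 0.1697 > 0 → [-3.4375, -3.375]
midpoint -3.40625: h = -0.2865 < 0 → [-3.4375, -3.40625]
midpoint -3.421875: h = -0.0602 < 0 → [-3.4375, -3.421875]

-3.421875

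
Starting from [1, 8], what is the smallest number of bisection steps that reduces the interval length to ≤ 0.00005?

Width after n steps is 7/2^n. Need 2^n ≥ 7/0.00005 = 140000.
2^17 = 131072 < 140000 ≤ 2^18 = 262144, so n = 18.

18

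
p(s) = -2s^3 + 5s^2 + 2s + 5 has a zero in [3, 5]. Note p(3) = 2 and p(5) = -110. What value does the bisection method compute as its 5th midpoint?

3.0625

midpoint 4: p = -35 < 0 → [3, 4]
midpoint 3.5: p = -12.5 < 0 → [3, 3.5]
midpoint 3.25: p = -4.34375 < 0 → [3, 3.25]
midpoint 3.125: p = -0.957 < 0 → [3, 3.125]
midpoint 3.0625: p = 0.5737 > 0 → [3.0625, 3.125]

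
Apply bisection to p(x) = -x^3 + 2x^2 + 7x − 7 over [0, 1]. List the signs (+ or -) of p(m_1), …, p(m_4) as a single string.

---+

p(0.5) = -3.125 < 0, so the root lies in [0.5, 1]
p(0.75) = -1.046875 < 0, so the root lies in [0.75, 1]
p(0.875) = -0.013672 < 0, so the root lies in [0.875, 1]
p(0.9375) = 0.4963 > 0, so the root lies in [0.875, 0.9375]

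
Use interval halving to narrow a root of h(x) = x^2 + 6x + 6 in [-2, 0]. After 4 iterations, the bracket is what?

m = -1, h(m) = 1 (+); new bracket [-2, -1]
m = -1.5, h(m) = -0.75 (−); new bracket [-1.5, -1]
m = -1.25, h(m) = 0.0625 (+); new bracket [-1.5, -1.25]
m = -1.375, h(m) = -0.3594 (−); new bracket [-1.375, -1.25]

[-1.375, -1.25]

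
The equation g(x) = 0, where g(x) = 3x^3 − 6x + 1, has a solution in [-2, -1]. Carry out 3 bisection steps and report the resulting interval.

x = -1.5 gives g = -0.125, negative; keep [-1.5, -1]
x = -1.25 gives g = 2.640625, positive; keep [-1.5, -1.25]
x = -1.375 gives g = 1.451172, positive; keep [-1.5, -1.375]

[-1.5, -1.375]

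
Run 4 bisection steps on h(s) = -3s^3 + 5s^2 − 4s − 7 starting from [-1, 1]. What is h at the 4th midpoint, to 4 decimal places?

-1.8145

midpoint 0: h = -7 < 0 → [-1, 0]
midpoint -0.5: h = -3.375 < 0 → [-1, -0.5]
midpoint -0.75: h = 0.078125 > 0 → [-0.75, -0.5]
midpoint -0.625: h = -1.8145 < 0 → [-0.75, -0.625]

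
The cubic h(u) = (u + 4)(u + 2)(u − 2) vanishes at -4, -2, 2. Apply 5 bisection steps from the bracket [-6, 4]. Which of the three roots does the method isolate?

m = -1, h(m) = -9 (−); new bracket [-1, 4]
m = 1.5, h(m) = -9.625 (−); new bracket [1.5, 4]
m = 2.75, h(m) = 24.046875 (+); new bracket [1.5, 2.75]
m = 2.125, h(m) = 3.1582 (+); new bracket [1.5, 2.125]
m = 1.8125, h(m) = -4.155 (−); new bracket [1.8125, 2.125]

2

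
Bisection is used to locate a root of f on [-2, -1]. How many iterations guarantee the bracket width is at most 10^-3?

Width after n steps is 1/2^n. Need 2^n ≥ 1/10^-3 = 1000.
2^9 = 512 < 1000 ≤ 2^10 = 1024, so n = 10.

10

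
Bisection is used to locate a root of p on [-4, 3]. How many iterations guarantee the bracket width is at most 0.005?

Width after n steps is 7/2^n. Need 2^n ≥ 7/0.005 = 1400.
2^10 = 1024 < 1400 ≤ 2^11 = 2048, so n = 11.

11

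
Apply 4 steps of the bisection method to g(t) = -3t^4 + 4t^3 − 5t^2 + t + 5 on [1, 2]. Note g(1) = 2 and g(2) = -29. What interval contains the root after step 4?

g(1.5) = -6.4375 < 0, so the root lies in [1, 1.5]
g(1.25) = -1.074219 < 0, so the root lies in [1, 1.25]
g(1.125) = 0.686768 > 0, so the root lies in [1.125, 1.25]
g(1.1875) = -0.1307 < 0, so the root lies in [1.125, 1.1875]

[1.125, 1.1875]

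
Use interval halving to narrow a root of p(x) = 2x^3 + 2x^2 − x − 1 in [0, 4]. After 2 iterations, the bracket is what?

midpoint 2: p = 21 > 0 → [0, 2]
midpoint 1: p = 2 > 0 → [0, 1]

[0, 1]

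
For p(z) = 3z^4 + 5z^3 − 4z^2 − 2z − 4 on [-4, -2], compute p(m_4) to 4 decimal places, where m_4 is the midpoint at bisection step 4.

m = -3, p(m) = 74 (+); new bracket [-3, -2]
m = -2.5, p(m) = 15.0625 (+); new bracket [-2.5, -2]
m = -2.25, p(m) = 0.183594 (+); new bracket [-2.25, -2]
m = -2.125, p(m) = -4.6184 (−); new bracket [-2.25, -2.125]

-4.6184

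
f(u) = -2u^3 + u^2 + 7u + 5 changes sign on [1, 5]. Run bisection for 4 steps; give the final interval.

midpoint 3: f = -19 < 0 → [1, 3]
midpoint 2: f = 7 > 0 → [2, 3]
midpoint 2.5: f = -2.5 < 0 → [2, 2.5]
midpoint 2.25: f = 3.0312 > 0 → [2.25, 2.5]

[2.25, 2.5]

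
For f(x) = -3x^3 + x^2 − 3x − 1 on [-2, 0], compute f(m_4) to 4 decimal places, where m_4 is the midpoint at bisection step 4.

midpoint -1: f = 6 > 0 → [-1, 0]
midpoint -0.5: f = 1.125 > 0 → [-0.5, 0]
midpoint -0.25: f = -0.140625 < 0 → [-0.5, -0.25]
midpoint -0.375: f = 0.4238 > 0 → [-0.375, -0.25]

0.4238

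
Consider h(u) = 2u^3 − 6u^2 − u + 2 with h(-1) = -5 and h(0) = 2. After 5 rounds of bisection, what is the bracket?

[-0.625, -0.59375]

h(-0.5) = 0.75 > 0, so the root lies in [-1, -0.5]
h(-0.75) = -1.46875 < 0, so the root lies in [-0.75, -0.5]
h(-0.625) = -0.207031 < 0, so the root lies in [-0.625, -0.5]
h(-0.5625) = 0.3081 > 0, so the root lies in [-0.625, -0.5625]
h(-0.59375) = 0.0599 > 0, so the root lies in [-0.625, -0.59375]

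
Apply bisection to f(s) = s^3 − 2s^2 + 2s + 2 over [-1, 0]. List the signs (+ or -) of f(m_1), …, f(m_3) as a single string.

s = -0.5 gives f = 0.375, positive; keep [-1, -0.5]
s = -0.75 gives f = -1.046875, negative; keep [-0.75, -0.5]
s = -0.625 gives f = -0.275391, negative; keep [-0.625, -0.5]

+--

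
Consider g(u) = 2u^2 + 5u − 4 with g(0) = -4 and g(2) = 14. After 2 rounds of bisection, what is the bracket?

[0.5, 1]

midpoint 1: g = 3 > 0 → [0, 1]
midpoint 0.5: g = -1 < 0 → [0.5, 1]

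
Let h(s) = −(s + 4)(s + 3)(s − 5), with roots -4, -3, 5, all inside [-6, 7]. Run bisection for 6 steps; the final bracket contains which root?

s = 0.5 gives h = 70.875, positive; keep [0.5, 7]
s = 3.75 gives h = 65.390625, positive; keep [3.75, 7]
s = 5.375 gives h = -29.443359, negative; keep [3.75, 5.375]
s = 4.5625 gives h = 28.3298, positive; keep [4.5625, 5.375]
s = 4.96875 gives h = 2.2334, positive; keep [4.96875, 5.375]
s = 5.171875 gives h = -12.8823, negative; keep [4.96875, 5.171875]

5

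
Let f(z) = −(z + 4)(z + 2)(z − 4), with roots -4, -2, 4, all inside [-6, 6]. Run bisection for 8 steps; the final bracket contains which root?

4

midpoint 0: f = 32 > 0 → [0, 6]
midpoint 3: f = 35 > 0 → [3, 6]
midpoint 4.5: f = -27.625 < 0 → [3, 4.5]
midpoint 3.75: f = 11.1406 > 0 → [3.75, 4.5]
midpoint 4.125: f = -6.2207 < 0 → [3.75, 4.125]
midpoint 3.9375: f = 2.9456 > 0 → [3.9375, 4.125]
midpoint 4.03125: f = -1.5137 < 0 → [3.9375, 4.03125]
midpoint 3.984375: f = 0.7466 > 0 → [3.984375, 4.03125]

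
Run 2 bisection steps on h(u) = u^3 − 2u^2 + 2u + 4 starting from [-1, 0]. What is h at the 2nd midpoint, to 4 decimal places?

0.9531

u = -0.5 gives h = 2.375, positive; keep [-1, -0.5]
u = -0.75 gives h = 0.953125, positive; keep [-1, -0.75]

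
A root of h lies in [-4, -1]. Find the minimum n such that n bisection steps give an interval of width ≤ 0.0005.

13

Width after n steps is 3/2^n. Need 2^n ≥ 3/0.0005 = 6000.
2^12 = 4096 < 6000 ≤ 2^13 = 8192, so n = 13.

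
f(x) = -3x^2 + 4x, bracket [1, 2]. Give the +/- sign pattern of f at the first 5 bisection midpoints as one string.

-+-+-

f(1.5) = -0.75 < 0, so the root lies in [1, 1.5]
f(1.25) = 0.3125 > 0, so the root lies in [1.25, 1.5]
f(1.375) = -0.171875 < 0, so the root lies in [1.25, 1.375]
f(1.3125) = 0.082 > 0, so the root lies in [1.3125, 1.375]
f(1.34375) = -0.042 < 0, so the root lies in [1.3125, 1.34375]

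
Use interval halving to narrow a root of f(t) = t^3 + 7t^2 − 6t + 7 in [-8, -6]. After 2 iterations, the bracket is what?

[-8, -7.5]

m = -7, f(m) = 49 (+); new bracket [-8, -7]
m = -7.5, f(m) = 23.875 (+); new bracket [-8, -7.5]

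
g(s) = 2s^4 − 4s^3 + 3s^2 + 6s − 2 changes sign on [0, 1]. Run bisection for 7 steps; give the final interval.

g(0.5) = 1.375 > 0, so the root lies in [0, 0.5]
g(0.25) = -0.367188 < 0, so the root lies in [0.25, 0.5]
g(0.375) = 0.500488 > 0, so the root lies in [0.25, 0.375]
g(0.3125) = 0.065 > 0, so the root lies in [0.25, 0.3125]
g(0.28125) = -0.1517 < 0, so the root lies in [0.28125, 0.3125]
g(0.296875) = -0.0435 < 0, so the root lies in [0.296875, 0.3125]
g(0.3046875) = 0.0107 > 0, so the root lies in [0.296875, 0.3046875]

[0.296875, 0.3046875]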